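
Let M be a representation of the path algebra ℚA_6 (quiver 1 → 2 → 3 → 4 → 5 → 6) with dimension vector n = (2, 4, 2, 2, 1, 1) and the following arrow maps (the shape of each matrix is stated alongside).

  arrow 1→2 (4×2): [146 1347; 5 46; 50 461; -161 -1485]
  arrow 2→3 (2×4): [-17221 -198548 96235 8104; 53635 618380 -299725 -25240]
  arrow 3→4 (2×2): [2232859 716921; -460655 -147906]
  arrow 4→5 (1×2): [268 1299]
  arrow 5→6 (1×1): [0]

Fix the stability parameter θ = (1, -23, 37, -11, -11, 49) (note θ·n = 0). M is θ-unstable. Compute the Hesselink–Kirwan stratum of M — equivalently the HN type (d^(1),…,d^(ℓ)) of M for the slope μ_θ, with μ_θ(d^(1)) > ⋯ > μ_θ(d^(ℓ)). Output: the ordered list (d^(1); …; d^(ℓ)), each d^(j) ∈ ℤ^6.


Via rank(M_{q-1}∘⋯∘M_p): M ≅ I[1,2]^2, I[2,2], I[2,5], I[3,4], I[6,6].
μ_θ-semistable layers: μ^(1)=49; μ^(2)=13; μ^(3)=5; μ^(4)=-11; μ^(5)=-23

((0, 0, 0, 0, 0, 1); (0, 0, 1, 1, 0, 0); (0, 0, 1, 1, 1, 0); (2, 2, 0, 0, 0, 0); (0, 2, 0, 0, 0, 0))


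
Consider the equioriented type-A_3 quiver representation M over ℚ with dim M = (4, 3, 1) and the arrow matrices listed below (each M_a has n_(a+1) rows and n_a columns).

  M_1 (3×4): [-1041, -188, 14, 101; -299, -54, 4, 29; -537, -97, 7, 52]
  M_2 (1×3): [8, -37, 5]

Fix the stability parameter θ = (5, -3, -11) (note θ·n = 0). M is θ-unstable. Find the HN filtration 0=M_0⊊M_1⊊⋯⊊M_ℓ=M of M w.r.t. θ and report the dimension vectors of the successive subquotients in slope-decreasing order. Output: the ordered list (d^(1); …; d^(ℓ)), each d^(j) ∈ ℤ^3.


Via rank(M_{q-1}∘⋯∘M_p): M ≅ I[1,1]^2, I[1,2], I[1,3], I[2,2].
μ_θ-semistable layers: μ^(1)=5; μ^(2)=1; μ^(3)=-3

((2, 0, 0); (1, 1, 0); (1, 2, 1))


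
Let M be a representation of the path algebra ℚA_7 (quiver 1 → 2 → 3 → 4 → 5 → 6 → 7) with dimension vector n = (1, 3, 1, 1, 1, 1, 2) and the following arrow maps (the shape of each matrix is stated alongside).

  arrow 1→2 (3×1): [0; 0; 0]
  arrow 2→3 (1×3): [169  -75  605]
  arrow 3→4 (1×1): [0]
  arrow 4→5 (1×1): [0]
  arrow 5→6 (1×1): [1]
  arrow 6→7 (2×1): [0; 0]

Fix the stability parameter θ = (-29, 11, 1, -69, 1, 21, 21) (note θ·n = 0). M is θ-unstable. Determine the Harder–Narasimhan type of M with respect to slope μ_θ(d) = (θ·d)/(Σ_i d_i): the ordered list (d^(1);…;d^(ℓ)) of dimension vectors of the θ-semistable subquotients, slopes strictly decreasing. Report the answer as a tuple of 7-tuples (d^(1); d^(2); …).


Barcode: M ≅ I[1,1], I[2,2]^2, I[2,3], I[4,4], I[5,6], I[7,7]^2. HN layers by μ_θ (6 steps, strictly decreasing):
  μ^(1)=21; μ^(2)=11; μ^(3)=6; μ^(4)=1; μ^(5)=-29; μ^(6)=-69

((0, 0, 0, 0, 0, 1, 2); (0, 2, 0, 0, 0, 0, 0); (0, 1, 1, 0, 0, 0, 0); (0, 0, 0, 0, 1, 0, 0); (1, 0, 0, 0, 0, 0, 0); (0, 0, 0, 1, 0, 0, 0))


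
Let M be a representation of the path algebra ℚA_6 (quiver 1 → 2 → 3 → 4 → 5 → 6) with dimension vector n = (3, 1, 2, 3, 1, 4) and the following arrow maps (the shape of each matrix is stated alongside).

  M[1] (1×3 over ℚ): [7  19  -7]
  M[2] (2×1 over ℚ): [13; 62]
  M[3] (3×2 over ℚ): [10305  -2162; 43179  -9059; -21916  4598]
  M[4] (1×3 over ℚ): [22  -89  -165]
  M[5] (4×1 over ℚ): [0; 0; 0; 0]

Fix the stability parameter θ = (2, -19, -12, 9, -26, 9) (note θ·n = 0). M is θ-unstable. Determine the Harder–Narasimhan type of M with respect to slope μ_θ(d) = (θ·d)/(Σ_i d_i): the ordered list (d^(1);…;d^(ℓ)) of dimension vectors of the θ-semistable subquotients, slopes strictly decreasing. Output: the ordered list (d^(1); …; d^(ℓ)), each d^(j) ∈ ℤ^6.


Interval decomposition of M: I[1,1]^2, I[1,5], I[3,4], I[4,4], I[6,6]^4.
HN type (ℓ=5): μ^(1)=9; μ^(2)=2; μ^(3)=-17/2; μ^(4)=-29/3; μ^(5)=-12

((0, 0, 0, 2, 0, 4); (2, 0, 0, 0, 0, 0); (0, 0, 0, 1, 1, 0); (1, 1, 1, 0, 0, 0); (0, 0, 1, 0, 0, 0))


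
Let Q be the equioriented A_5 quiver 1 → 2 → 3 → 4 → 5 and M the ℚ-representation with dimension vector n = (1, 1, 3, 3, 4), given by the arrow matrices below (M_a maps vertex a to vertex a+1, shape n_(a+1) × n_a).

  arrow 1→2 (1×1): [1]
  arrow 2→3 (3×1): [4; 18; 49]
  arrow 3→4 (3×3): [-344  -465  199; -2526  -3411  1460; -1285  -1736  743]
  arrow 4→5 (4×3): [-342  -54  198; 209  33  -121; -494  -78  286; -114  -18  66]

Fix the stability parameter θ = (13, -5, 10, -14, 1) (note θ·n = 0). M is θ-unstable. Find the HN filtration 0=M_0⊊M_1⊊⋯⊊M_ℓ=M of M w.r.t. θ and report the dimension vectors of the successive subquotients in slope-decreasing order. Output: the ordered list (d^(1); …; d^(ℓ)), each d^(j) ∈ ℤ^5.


Barcode: M ≅ I[1,4], I[3,4], I[3,5], I[5,5]^3. HN layers by μ_θ (2 steps, strictly decreasing):
  μ^(1)=1; μ^(2)=-2

((1, 1, 1, 1, 4); (0, 0, 2, 2, 0))


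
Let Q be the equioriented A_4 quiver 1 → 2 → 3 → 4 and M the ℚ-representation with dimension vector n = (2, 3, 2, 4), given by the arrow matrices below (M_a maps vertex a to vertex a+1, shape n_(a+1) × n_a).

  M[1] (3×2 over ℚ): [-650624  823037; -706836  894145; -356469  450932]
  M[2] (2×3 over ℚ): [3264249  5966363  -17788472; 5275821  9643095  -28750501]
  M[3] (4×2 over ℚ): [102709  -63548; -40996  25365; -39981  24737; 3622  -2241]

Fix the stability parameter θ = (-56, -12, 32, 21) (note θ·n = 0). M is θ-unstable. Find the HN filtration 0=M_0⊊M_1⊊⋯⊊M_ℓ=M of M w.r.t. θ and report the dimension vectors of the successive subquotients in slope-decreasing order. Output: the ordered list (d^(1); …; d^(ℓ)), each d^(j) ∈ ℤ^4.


Via rank(M_{q-1}∘⋯∘M_p): M ≅ I[1,2], I[1,4], I[2,4], I[4,4]^2.
μ_θ-semistable layers: μ^(1)=53/2; μ^(2)=21; μ^(3)=-12; μ^(4)=-56

((0, 0, 2, 2); (0, 0, 0, 2); (0, 3, 0, 0); (2, 0, 0, 0))


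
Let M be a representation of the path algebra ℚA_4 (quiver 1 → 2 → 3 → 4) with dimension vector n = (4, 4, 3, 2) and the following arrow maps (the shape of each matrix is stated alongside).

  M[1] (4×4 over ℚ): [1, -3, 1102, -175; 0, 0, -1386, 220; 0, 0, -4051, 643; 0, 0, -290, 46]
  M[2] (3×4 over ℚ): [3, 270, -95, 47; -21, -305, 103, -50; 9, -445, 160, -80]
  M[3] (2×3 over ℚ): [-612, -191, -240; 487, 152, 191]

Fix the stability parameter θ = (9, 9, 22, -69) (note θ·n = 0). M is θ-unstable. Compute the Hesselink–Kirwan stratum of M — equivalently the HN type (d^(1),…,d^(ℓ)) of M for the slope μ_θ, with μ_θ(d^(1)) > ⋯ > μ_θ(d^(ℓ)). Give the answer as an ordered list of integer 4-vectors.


Via rank(M_{q-1}∘⋯∘M_p): M ≅ I[1,1], I[1,3], I[1,4]^2, I[2,2].
μ_θ-semistable layers: μ^(1)=22; μ^(2)=9; μ^(3)=-29/4

((0, 0, 1, 0); (2, 2, 0, 0); (2, 2, 2, 2))


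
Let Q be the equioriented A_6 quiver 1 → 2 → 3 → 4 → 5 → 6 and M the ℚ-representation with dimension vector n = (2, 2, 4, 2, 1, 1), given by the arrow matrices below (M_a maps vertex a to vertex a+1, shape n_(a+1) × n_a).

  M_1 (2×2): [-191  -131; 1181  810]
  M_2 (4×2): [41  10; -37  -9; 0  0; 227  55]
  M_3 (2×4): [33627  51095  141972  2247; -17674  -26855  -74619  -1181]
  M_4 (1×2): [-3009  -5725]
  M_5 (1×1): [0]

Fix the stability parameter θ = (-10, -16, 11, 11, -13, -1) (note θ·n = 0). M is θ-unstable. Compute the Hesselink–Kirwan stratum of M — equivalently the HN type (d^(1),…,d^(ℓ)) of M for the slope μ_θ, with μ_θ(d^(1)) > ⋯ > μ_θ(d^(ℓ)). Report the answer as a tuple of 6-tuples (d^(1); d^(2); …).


Barcode: M ≅ I[1,3], I[1,5], I[3,3], I[3,4], I[6,6]. HN layers by μ_θ (4 steps, strictly decreasing):
  μ^(1)=11; μ^(2)=3; μ^(3)=-1; μ^(4)=-13

((0, 0, 3, 1, 0, 0); (0, 0, 1, 1, 1, 0); (0, 0, 0, 0, 0, 1); (2, 2, 0, 0, 0, 0))


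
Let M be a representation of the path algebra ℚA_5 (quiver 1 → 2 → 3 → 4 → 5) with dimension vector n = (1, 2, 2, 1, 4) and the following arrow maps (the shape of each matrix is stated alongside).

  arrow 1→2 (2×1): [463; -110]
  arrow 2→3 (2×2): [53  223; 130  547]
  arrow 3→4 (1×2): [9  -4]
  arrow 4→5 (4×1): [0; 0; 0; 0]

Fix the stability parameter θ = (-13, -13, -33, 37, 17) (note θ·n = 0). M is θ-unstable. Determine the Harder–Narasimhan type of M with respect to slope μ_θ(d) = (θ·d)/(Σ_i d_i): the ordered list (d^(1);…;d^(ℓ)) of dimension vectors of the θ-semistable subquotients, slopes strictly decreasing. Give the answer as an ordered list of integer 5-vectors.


Via rank(M_{q-1}∘⋯∘M_p): M ≅ I[1,4], I[2,3], I[5,5]^4.
μ_θ-semistable layers: μ^(1)=37; μ^(2)=17; μ^(3)=-59/3; μ^(4)=-23

((0, 0, 0, 1, 0); (0, 0, 0, 0, 4); (1, 1, 1, 0, 0); (0, 1, 1, 0, 0))


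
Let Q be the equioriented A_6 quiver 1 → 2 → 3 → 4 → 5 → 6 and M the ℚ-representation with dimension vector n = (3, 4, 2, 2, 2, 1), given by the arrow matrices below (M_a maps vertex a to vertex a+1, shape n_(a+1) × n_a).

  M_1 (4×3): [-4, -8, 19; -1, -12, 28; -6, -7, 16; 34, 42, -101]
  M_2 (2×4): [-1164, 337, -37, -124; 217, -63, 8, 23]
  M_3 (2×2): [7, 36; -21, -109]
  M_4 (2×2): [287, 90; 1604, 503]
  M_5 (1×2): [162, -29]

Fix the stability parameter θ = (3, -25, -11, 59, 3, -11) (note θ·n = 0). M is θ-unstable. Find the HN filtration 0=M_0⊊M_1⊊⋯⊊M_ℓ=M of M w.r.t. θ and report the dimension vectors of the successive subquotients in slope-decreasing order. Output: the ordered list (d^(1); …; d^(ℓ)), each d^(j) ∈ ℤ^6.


Via rank(M_{q-1}∘⋯∘M_p): M ≅ I[1,2], I[1,5], I[1,6], I[2,2].
μ_θ-semistable layers: μ^(1)=31; μ^(2)=17; μ^(3)=-11; μ^(4)=-25

((0, 0, 0, 1, 1, 0); (0, 0, 0, 1, 1, 1); (3, 3, 2, 0, 0, 0); (0, 1, 0, 0, 0, 0))


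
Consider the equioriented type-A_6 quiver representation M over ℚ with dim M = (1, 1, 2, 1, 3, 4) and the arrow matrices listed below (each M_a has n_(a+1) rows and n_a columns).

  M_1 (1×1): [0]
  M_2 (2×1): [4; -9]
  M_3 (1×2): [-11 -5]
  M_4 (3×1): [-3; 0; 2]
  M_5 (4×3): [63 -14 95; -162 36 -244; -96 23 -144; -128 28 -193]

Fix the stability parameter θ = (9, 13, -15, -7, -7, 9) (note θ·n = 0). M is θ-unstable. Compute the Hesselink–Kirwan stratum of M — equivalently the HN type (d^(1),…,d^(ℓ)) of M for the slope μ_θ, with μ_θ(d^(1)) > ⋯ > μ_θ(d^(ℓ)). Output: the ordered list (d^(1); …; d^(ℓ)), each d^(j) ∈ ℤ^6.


Interval decomposition of M: I[1,1], I[2,6], I[3,3], I[5,6]^2, I[6,6].
HN type (ℓ=4): μ^(1)=9; μ^(2)=-4; μ^(3)=-7; μ^(4)=-15

((1, 0, 0, 0, 0, 4); (0, 1, 1, 1, 1, 0); (0, 0, 0, 0, 2, 0); (0, 0, 1, 0, 0, 0))


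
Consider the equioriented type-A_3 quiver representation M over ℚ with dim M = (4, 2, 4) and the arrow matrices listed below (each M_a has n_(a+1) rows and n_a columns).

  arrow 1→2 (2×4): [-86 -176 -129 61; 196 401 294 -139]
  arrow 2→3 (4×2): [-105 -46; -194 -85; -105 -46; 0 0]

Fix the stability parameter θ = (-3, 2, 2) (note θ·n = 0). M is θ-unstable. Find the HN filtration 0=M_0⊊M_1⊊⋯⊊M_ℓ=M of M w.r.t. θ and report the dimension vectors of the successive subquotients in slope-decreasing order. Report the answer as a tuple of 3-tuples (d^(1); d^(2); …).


Via rank(M_{q-1}∘⋯∘M_p): M ≅ I[1,1]^2, I[1,3]^2, I[3,3]^2.
μ_θ-semistable layers: μ^(1)=2; μ^(2)=-3

((0, 2, 4); (4, 0, 0))


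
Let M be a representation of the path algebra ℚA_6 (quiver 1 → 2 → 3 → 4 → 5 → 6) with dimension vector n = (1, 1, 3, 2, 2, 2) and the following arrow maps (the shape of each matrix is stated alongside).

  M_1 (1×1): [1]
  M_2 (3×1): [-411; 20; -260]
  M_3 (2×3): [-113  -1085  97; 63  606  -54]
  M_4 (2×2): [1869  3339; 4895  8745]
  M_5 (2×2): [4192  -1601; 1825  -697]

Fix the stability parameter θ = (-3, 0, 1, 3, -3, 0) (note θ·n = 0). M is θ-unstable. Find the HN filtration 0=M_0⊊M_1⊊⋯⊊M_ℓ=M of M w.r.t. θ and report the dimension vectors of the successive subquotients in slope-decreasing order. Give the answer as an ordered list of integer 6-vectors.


Via rank(M_{q-1}∘⋯∘M_p): M ≅ I[1,4], I[3,3], I[3,6], I[5,6].
μ_θ-semistable layers: μ^(1)=3; μ^(2)=1; μ^(3)=1/4; μ^(4)=0; μ^(5)=-3

((0, 0, 0, 1, 0, 0); (0, 0, 2, 0, 0, 0); (0, 0, 1, 1, 1, 1); (0, 1, 0, 0, 0, 1); (1, 0, 0, 0, 1, 0))


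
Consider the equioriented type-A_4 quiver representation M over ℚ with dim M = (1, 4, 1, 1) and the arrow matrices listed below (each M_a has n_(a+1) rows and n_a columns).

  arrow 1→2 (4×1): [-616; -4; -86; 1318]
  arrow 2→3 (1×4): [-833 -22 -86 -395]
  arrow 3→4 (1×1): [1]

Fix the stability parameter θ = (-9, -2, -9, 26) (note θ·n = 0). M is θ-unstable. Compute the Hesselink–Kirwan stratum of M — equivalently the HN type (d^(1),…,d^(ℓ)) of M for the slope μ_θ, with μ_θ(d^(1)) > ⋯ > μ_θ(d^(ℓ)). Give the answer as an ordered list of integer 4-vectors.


Barcode: M ≅ I[1,4], I[2,2]^3. HN layers by μ_θ (4 steps, strictly decreasing):
  μ^(1)=26; μ^(2)=-2; μ^(3)=-11/2; μ^(4)=-9

((0, 0, 0, 1); (0, 3, 0, 0); (0, 1, 1, 0); (1, 0, 0, 0))


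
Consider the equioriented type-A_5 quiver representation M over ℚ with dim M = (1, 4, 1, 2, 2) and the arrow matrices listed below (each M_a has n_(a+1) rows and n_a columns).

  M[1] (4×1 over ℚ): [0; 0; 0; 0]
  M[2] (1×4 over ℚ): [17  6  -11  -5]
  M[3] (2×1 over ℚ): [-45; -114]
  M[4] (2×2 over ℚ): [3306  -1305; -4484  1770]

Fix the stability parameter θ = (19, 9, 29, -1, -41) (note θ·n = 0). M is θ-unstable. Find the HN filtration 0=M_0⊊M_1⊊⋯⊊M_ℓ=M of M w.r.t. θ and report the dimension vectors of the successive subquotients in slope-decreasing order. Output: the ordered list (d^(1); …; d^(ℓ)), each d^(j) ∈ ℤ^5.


Via rank(M_{q-1}∘⋯∘M_p): M ≅ I[1,1], I[2,2]^3, I[2,4], I[4,5], I[5,5].
μ_θ-semistable layers: μ^(1)=19; μ^(2)=14; μ^(3)=9; μ^(4)=-21; μ^(5)=-41

((1, 0, 0, 0, 0); (0, 0, 1, 1, 0); (0, 4, 0, 0, 0); (0, 0, 0, 1, 1); (0, 0, 0, 0, 1))


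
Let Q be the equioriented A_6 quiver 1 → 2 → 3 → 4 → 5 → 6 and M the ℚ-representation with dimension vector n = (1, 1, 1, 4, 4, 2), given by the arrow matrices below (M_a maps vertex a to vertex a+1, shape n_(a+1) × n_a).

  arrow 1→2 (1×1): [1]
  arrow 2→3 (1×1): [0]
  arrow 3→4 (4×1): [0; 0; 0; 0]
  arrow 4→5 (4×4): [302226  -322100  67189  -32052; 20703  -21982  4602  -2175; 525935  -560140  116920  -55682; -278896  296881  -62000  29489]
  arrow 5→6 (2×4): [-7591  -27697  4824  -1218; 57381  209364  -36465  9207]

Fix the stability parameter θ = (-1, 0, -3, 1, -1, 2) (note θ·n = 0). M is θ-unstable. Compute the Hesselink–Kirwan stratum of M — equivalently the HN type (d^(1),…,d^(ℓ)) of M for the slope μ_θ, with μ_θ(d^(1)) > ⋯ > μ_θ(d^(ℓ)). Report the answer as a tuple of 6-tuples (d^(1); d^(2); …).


Barcode: M ≅ I[1,2], I[3,3], I[4,5]^2, I[4,6]^2. HN layers by μ_θ (4 steps, strictly decreasing):
  μ^(1)=2; μ^(2)=0; μ^(3)=-1; μ^(4)=-3

((0, 0, 0, 0, 0, 2); (0, 1, 0, 4, 4, 0); (1, 0, 0, 0, 0, 0); (0, 0, 1, 0, 0, 0))


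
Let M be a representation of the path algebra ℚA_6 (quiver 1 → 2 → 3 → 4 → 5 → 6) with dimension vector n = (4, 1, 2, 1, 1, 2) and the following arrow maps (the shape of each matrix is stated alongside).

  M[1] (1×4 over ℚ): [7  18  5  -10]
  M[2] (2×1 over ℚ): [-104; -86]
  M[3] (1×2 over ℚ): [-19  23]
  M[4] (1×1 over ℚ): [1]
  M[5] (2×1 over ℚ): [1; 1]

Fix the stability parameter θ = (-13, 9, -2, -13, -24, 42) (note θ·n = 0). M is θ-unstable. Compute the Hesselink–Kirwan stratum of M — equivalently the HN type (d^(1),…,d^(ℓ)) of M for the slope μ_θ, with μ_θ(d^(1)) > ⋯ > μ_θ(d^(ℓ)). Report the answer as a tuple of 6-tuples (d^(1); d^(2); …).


Interval decomposition of M: I[1,1]^3, I[1,6], I[3,3], I[6,6].
HN type (ℓ=4): μ^(1)=42; μ^(2)=-2; μ^(3)=-15/2; μ^(4)=-13

((0, 0, 0, 0, 0, 2); (0, 0, 1, 0, 0, 0); (0, 1, 1, 1, 1, 0); (4, 0, 0, 0, 0, 0))


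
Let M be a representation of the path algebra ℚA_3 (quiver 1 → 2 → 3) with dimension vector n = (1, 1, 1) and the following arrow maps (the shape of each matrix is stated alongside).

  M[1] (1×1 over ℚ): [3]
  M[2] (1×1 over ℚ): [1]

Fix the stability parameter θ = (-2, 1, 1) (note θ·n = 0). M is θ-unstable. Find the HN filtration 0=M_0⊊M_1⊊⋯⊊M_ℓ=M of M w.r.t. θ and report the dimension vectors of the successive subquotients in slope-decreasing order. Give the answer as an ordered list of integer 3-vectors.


Interval decomposition of M: I[1,3].
HN type (ℓ=2): μ^(1)=1; μ^(2)=-2

((0, 1, 1); (1, 0, 0))


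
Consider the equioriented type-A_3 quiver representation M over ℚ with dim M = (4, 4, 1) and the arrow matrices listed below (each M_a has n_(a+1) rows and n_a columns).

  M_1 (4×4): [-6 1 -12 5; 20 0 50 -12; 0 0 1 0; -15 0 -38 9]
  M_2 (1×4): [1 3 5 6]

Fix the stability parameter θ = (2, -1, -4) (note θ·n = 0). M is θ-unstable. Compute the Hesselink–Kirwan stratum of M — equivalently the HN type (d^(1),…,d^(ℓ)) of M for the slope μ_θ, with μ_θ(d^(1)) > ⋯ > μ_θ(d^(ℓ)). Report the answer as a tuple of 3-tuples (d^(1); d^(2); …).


Interval decomposition of M: I[1,1], I[1,2]^2, I[1,3], I[2,2].
HN type (ℓ=3): μ^(1)=2; μ^(2)=1/2; μ^(3)=-1

((1, 0, 0); (2, 2, 0); (1, 2, 1))


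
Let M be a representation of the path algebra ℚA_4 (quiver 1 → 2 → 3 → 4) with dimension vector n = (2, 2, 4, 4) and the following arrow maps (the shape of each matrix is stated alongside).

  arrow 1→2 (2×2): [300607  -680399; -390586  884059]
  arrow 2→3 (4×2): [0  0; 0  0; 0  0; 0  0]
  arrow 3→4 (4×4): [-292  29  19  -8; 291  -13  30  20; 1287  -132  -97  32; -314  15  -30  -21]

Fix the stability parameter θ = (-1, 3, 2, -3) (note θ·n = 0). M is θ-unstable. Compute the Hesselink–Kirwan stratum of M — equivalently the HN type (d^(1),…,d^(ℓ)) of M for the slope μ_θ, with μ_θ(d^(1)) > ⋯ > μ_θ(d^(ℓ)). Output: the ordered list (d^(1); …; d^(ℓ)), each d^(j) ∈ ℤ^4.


Via rank(M_{q-1}∘⋯∘M_p): M ≅ I[1,2]^2, I[3,4]^4.
μ_θ-semistable layers: μ^(1)=3; μ^(2)=-1/2; μ^(3)=-1

((0, 2, 0, 0); (0, 0, 4, 4); (2, 0, 0, 0))


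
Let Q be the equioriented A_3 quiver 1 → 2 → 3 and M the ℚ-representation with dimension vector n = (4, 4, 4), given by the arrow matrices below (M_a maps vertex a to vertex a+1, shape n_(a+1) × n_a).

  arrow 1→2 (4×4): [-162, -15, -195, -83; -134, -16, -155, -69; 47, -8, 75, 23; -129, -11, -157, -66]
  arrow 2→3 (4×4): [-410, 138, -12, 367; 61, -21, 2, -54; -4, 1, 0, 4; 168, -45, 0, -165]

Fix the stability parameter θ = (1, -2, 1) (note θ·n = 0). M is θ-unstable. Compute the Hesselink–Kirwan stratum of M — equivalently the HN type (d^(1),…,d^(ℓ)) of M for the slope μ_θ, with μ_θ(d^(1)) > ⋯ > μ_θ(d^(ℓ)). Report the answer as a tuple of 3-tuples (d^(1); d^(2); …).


Barcode: M ≅ I[1,2], I[1,3]^3, I[3,3]. HN layers by μ_θ (2 steps, strictly decreasing):
  μ^(1)=1; μ^(2)=-1/2

((0, 0, 4); (4, 4, 0))


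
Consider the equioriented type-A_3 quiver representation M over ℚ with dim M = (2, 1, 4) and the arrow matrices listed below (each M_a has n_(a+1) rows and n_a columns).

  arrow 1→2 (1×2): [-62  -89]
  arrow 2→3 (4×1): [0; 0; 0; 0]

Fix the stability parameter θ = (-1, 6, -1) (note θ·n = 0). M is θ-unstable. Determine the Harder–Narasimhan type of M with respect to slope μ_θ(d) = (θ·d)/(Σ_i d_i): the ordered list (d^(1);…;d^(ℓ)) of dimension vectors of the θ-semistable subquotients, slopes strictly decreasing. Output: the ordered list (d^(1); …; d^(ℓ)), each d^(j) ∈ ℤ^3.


Interval decomposition of M: I[1,1], I[1,2], I[3,3]^4.
HN type (ℓ=2): μ^(1)=6; μ^(2)=-1

((0, 1, 0); (2, 0, 4))


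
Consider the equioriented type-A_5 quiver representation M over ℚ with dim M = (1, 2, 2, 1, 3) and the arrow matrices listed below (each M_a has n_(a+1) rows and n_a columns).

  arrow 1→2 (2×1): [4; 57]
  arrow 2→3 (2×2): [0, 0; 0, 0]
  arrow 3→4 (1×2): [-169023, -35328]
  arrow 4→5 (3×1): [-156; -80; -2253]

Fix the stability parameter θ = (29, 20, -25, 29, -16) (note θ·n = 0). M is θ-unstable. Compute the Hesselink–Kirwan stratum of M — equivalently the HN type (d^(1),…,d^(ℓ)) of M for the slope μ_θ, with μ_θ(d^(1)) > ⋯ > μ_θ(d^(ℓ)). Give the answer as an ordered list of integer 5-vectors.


Interval decomposition of M: I[1,2], I[2,2], I[3,3], I[3,5], I[5,5]^2.
HN type (ℓ=5): μ^(1)=49/2; μ^(2)=20; μ^(3)=13/2; μ^(4)=-16; μ^(5)=-25

((1, 1, 0, 0, 0); (0, 1, 0, 0, 0); (0, 0, 0, 1, 1); (0, 0, 0, 0, 2); (0, 0, 2, 0, 0))


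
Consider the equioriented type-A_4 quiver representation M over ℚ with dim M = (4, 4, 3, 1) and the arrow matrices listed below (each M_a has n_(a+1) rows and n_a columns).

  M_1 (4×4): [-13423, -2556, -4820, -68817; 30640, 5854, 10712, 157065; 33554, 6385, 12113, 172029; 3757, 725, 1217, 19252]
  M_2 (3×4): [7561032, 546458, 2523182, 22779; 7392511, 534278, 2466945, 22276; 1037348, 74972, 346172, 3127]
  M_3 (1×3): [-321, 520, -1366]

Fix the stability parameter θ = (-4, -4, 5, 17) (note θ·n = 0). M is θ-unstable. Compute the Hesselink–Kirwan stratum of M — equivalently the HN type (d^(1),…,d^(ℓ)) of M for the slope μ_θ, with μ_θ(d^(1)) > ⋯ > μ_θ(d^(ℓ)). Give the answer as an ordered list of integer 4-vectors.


Barcode: M ≅ I[1,2], I[1,3]^2, I[1,4]. HN layers by μ_θ (3 steps, strictly decreasing):
  μ^(1)=17; μ^(2)=5; μ^(3)=-4

((0, 0, 0, 1); (0, 0, 3, 0); (4, 4, 0, 0))


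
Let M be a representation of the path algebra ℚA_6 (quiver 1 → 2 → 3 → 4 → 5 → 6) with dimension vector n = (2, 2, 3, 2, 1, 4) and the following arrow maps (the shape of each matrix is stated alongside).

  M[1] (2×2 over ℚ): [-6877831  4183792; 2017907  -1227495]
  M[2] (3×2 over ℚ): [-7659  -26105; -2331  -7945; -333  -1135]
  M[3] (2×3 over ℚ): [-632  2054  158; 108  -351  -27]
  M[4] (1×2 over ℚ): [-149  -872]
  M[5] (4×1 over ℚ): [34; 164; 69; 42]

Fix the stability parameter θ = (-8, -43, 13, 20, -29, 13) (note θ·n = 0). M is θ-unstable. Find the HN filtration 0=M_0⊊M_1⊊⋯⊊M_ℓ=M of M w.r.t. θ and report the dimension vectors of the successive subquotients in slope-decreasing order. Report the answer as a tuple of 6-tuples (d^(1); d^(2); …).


Barcode: M ≅ I[1,2], I[1,3], I[3,3], I[3,6], I[4,4], I[6,6]^3. HN layers by μ_θ (4 steps, strictly decreasing):
  μ^(1)=20; μ^(2)=13; μ^(3)=4/3; μ^(4)=-51/2

((0, 0, 0, 1, 0, 0); (0, 0, 2, 0, 0, 4); (0, 0, 1, 1, 1, 0); (2, 2, 0, 0, 0, 0))


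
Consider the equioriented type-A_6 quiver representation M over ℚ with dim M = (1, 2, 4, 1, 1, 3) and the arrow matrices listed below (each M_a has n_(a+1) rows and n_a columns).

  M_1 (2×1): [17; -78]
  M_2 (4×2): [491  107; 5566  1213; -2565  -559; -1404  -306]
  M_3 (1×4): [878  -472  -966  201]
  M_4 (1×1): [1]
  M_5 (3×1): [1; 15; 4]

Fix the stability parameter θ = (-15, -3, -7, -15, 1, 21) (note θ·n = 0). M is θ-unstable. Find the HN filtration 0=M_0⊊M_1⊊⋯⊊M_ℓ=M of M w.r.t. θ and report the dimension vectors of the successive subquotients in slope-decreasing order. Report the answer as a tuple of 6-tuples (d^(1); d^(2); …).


Barcode: M ≅ I[1,3], I[2,6], I[3,3]^2, I[6,6]^2. HN layers by μ_θ (6 steps, strictly decreasing):
  μ^(1)=21; μ^(2)=1; μ^(3)=-5; μ^(4)=-7; μ^(5)=-25/3; μ^(6)=-15

((0, 0, 0, 0, 0, 3); (0, 0, 0, 0, 1, 0); (0, 1, 1, 0, 0, 0); (0, 0, 2, 0, 0, 0); (0, 1, 1, 1, 0, 0); (1, 0, 0, 0, 0, 0))


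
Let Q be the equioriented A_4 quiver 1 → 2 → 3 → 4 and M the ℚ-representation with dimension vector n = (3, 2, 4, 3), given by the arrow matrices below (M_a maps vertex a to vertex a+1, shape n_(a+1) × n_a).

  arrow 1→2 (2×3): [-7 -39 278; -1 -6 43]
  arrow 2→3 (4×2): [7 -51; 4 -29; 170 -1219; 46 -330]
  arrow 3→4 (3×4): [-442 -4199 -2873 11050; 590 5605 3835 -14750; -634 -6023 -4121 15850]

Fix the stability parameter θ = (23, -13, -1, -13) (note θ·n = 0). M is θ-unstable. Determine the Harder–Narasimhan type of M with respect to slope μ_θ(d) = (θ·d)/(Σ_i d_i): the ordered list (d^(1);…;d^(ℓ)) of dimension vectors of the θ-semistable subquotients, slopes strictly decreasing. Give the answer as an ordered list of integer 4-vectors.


Via rank(M_{q-1}∘⋯∘M_p): M ≅ I[1,1], I[1,3]^2, I[3,3], I[3,4], I[4,4]^2.
μ_θ-semistable layers: μ^(1)=23; μ^(2)=3; μ^(3)=-1; μ^(4)=-7; μ^(5)=-13

((1, 0, 0, 0); (2, 2, 2, 0); (0, 0, 1, 0); (0, 0, 1, 1); (0, 0, 0, 2))


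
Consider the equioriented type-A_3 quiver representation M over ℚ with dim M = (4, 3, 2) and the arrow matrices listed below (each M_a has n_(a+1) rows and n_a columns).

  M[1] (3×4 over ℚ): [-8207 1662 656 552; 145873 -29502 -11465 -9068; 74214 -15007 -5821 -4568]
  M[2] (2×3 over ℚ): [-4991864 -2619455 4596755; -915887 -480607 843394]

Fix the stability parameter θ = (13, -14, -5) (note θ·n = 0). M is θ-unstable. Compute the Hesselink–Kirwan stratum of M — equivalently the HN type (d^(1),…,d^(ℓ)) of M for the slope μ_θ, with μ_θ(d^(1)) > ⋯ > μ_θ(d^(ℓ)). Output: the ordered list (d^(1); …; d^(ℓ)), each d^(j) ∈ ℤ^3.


Interval decomposition of M: I[1,1], I[1,2], I[1,3]^2.
HN type (ℓ=3): μ^(1)=13; μ^(2)=-1/2; μ^(3)=-2

((1, 0, 0); (1, 1, 0); (2, 2, 2))


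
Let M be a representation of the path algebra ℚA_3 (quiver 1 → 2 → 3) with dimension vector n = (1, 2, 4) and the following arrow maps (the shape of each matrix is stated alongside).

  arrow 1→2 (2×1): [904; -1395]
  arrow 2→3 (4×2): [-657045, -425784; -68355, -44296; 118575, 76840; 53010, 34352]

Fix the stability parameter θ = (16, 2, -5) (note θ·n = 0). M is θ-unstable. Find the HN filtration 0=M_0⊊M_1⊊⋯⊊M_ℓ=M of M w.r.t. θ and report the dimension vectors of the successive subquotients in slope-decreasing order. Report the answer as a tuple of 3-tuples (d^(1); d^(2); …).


Via rank(M_{q-1}∘⋯∘M_p): M ≅ I[1,2], I[2,3], I[3,3]^3.
μ_θ-semistable layers: μ^(1)=9; μ^(2)=-3/2; μ^(3)=-5

((1, 1, 0); (0, 1, 1); (0, 0, 3))


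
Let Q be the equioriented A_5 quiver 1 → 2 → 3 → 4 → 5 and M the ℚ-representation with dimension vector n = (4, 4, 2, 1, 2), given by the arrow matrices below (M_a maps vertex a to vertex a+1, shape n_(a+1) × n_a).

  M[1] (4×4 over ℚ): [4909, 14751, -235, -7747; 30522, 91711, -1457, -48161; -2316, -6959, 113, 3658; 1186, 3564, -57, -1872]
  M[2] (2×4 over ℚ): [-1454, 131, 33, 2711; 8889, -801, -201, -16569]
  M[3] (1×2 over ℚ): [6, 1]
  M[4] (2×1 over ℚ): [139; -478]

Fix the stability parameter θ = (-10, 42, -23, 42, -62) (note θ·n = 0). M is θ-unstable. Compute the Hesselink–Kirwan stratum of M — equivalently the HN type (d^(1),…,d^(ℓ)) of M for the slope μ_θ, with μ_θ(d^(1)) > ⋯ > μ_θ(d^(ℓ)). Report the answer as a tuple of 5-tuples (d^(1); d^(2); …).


Interval decomposition of M: I[1,2]^2, I[1,3], I[1,5], I[5,5].
HN type (ℓ=5): μ^(1)=42; μ^(2)=19/2; μ^(3)=-1/4; μ^(4)=-10; μ^(5)=-62

((0, 2, 0, 0, 0); (0, 1, 1, 0, 0); (0, 1, 1, 1, 1); (4, 0, 0, 0, 0); (0, 0, 0, 0, 1))


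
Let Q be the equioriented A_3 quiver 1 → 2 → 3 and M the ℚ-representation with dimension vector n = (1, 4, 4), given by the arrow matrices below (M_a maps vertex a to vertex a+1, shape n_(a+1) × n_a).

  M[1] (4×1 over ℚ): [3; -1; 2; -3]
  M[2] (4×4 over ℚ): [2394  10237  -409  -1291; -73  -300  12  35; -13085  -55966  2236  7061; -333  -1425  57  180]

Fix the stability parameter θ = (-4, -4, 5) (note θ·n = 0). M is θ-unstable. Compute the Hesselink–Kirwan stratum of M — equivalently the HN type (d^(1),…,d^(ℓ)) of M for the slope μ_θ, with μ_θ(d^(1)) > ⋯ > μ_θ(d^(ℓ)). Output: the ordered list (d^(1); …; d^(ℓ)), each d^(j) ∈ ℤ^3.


Interval decomposition of M: I[1,2], I[2,3]^3, I[3,3].
HN type (ℓ=2): μ^(1)=5; μ^(2)=-4

((0, 0, 4); (1, 4, 0))


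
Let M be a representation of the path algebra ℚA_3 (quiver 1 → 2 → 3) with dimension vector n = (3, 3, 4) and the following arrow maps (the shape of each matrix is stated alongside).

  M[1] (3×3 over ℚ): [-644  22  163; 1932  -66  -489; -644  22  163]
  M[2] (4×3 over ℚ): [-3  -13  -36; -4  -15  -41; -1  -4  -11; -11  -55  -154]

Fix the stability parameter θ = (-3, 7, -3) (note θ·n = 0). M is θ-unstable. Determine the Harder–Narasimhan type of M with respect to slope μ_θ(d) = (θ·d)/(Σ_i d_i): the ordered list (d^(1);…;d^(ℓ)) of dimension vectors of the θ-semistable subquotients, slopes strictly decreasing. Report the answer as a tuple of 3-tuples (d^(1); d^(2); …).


Interval decomposition of M: I[1,1]^2, I[1,2], I[2,3]^2, I[3,3]^2.
HN type (ℓ=3): μ^(1)=7; μ^(2)=2; μ^(3)=-3

((0, 1, 0); (0, 2, 2); (3, 0, 2))


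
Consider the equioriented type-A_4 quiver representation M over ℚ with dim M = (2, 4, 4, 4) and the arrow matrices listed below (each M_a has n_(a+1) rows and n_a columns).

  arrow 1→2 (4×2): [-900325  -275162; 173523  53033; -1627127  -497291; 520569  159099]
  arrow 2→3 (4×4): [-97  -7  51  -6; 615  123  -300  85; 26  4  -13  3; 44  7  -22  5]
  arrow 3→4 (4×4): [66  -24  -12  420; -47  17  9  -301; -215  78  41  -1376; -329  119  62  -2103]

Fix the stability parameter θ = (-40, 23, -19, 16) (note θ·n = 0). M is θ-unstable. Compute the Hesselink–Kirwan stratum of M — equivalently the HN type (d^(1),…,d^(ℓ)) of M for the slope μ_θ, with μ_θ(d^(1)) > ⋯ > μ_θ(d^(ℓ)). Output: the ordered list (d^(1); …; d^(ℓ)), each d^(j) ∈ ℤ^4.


Via rank(M_{q-1}∘⋯∘M_p): M ≅ I[1,2], I[1,4], I[2,4]^2, I[3,3], I[4,4].
μ_θ-semistable layers: μ^(1)=23; μ^(2)=16; μ^(3)=2; μ^(4)=-19; μ^(5)=-40

((0, 1, 0, 0); (0, 0, 0, 4); (0, 3, 3, 0); (0, 0, 1, 0); (2, 0, 0, 0))


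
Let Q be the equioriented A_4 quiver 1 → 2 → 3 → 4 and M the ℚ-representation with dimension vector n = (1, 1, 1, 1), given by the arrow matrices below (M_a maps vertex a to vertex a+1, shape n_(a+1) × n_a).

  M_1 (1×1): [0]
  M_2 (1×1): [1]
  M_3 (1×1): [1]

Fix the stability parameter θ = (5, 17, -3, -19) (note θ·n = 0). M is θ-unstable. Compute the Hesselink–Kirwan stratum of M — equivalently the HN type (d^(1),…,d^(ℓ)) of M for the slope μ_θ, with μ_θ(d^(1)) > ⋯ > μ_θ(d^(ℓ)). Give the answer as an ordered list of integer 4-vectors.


Via rank(M_{q-1}∘⋯∘M_p): M ≅ I[1,1], I[2,4].
μ_θ-semistable layers: μ^(1)=5; μ^(2)=-5/3

((1, 0, 0, 0); (0, 1, 1, 1))


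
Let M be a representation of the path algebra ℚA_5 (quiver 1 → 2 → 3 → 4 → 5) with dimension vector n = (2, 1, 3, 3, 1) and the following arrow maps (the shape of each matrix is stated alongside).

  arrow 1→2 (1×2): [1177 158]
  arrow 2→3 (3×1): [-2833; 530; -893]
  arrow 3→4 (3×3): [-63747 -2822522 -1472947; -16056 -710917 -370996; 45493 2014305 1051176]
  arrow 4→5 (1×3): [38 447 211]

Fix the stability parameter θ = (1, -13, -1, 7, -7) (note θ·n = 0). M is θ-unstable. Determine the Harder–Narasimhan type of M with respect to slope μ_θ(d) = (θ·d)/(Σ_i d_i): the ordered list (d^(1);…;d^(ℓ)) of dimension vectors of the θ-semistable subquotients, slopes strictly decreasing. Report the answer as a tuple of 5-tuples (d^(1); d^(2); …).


Interval decomposition of M: I[1,1], I[1,5], I[3,4]^2.
HN type (ℓ=5): μ^(1)=7; μ^(2)=1; μ^(3)=0; μ^(4)=-1; μ^(5)=-6

((0, 0, 0, 2, 0); (1, 0, 0, 0, 0); (0, 0, 0, 1, 1); (0, 0, 3, 0, 0); (1, 1, 0, 0, 0))


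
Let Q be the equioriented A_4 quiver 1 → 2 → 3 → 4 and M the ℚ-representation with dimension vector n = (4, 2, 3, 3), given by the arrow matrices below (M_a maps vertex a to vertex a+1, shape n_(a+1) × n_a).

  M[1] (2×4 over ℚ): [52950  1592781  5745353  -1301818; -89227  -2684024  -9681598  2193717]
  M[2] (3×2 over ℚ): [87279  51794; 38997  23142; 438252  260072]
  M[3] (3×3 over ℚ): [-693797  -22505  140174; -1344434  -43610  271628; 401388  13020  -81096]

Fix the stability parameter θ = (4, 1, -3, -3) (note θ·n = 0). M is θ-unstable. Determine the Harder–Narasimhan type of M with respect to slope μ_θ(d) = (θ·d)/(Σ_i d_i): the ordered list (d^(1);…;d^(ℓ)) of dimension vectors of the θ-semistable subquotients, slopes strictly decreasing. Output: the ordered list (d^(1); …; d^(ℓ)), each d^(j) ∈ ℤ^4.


Via rank(M_{q-1}∘⋯∘M_p): M ≅ I[1,1]^2, I[1,2], I[1,3], I[3,3], I[3,4], I[4,4]^2.
μ_θ-semistable layers: μ^(1)=4; μ^(2)=5/2; μ^(3)=2/3; μ^(4)=-3

((2, 0, 0, 0); (1, 1, 0, 0); (1, 1, 1, 0); (0, 0, 2, 3))


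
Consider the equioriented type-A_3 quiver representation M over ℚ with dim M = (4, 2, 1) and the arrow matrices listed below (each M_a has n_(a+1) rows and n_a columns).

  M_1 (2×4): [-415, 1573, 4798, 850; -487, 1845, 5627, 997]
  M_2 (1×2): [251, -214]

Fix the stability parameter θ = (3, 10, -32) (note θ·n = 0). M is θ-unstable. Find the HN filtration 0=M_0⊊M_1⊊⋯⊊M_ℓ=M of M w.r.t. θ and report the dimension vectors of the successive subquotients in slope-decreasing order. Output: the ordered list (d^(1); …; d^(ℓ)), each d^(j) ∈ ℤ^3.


Via rank(M_{q-1}∘⋯∘M_p): M ≅ I[1,1]^2, I[1,2], I[1,3].
μ_θ-semistable layers: μ^(1)=10; μ^(2)=3; μ^(3)=-19/3

((0, 1, 0); (3, 0, 0); (1, 1, 1))


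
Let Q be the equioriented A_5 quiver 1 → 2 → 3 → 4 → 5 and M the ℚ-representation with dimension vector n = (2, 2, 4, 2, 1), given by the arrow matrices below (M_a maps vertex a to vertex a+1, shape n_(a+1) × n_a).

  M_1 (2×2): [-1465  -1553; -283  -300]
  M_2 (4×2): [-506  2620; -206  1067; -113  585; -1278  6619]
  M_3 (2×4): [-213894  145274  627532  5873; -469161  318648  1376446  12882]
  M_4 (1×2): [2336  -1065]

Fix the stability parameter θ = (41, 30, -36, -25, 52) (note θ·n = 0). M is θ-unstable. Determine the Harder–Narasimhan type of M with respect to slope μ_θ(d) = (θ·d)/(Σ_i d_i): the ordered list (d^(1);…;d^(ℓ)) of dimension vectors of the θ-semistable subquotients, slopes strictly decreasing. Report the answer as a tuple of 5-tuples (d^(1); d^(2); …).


Interval decomposition of M: I[1,3], I[1,4], I[3,3], I[3,5].
HN type (ℓ=5): μ^(1)=52; μ^(2)=35/3; μ^(3)=5/2; μ^(4)=-25; μ^(5)=-36

((0, 0, 0, 0, 1); (1, 1, 1, 0, 0); (1, 1, 1, 1, 0); (0, 0, 0, 1, 0); (0, 0, 2, 0, 0))


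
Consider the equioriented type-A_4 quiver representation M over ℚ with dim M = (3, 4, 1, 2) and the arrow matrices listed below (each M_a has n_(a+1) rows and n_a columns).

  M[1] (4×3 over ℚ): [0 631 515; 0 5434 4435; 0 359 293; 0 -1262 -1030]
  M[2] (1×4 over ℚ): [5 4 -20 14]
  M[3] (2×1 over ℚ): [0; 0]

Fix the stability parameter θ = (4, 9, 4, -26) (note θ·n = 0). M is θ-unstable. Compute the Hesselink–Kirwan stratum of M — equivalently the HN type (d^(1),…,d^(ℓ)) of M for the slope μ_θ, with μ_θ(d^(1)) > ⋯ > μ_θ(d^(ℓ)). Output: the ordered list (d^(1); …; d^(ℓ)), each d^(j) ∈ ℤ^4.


Via rank(M_{q-1}∘⋯∘M_p): M ≅ I[1,1], I[1,2], I[1,3], I[2,2]^2, I[4,4]^2.
μ_θ-semistable layers: μ^(1)=9; μ^(2)=13/2; μ^(3)=4; μ^(4)=-26

((0, 3, 0, 0); (0, 1, 1, 0); (3, 0, 0, 0); (0, 0, 0, 2))


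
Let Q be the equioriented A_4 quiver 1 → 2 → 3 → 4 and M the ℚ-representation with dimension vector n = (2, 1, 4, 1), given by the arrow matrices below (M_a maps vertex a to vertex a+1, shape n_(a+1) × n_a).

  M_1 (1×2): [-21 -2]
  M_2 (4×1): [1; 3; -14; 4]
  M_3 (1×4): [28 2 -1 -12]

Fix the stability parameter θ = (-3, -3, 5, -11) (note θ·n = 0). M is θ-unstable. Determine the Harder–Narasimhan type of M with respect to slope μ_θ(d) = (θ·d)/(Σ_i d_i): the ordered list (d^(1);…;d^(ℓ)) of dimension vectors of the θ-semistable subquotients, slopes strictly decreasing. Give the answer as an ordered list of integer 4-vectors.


Interval decomposition of M: I[1,1], I[1,3], I[3,3]^2, I[3,4].
HN type (ℓ=2): μ^(1)=5; μ^(2)=-3

((0, 0, 3, 0); (2, 1, 1, 1))


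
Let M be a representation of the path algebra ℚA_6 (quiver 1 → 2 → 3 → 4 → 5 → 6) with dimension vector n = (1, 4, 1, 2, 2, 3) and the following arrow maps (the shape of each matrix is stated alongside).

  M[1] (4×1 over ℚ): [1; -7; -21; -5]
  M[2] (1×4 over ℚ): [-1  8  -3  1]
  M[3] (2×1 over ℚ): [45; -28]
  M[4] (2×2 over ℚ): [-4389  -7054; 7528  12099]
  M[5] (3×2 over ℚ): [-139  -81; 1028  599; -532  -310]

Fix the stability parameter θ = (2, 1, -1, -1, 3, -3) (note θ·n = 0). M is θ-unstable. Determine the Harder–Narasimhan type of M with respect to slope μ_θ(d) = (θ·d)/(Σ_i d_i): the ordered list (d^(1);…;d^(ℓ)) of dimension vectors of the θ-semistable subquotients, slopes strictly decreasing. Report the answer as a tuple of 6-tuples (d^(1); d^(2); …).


Via rank(M_{q-1}∘⋯∘M_p): M ≅ I[1,6], I[2,2]^3, I[4,6], I[6,6].
μ_θ-semistable layers: μ^(1)=1; μ^(2)=1/6; μ^(3)=0; μ^(4)=-1; μ^(5)=-3

((0, 3, 0, 0, 0, 0); (1, 1, 1, 1, 1, 1); (0, 0, 0, 0, 1, 1); (0, 0, 0, 1, 0, 0); (0, 0, 0, 0, 0, 1))


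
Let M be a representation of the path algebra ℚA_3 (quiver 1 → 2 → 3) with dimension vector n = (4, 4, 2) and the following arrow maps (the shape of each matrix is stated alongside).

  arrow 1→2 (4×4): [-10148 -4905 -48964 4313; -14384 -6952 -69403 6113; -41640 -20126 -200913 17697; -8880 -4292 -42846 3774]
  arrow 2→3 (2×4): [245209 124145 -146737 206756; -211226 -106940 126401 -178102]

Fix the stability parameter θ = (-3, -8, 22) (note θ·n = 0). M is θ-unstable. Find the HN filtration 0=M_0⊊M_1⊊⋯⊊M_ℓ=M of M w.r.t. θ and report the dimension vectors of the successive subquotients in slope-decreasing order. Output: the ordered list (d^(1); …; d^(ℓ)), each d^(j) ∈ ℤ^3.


Via rank(M_{q-1}∘⋯∘M_p): M ≅ I[1,1]^2, I[1,3]^2, I[2,2]^2.
μ_θ-semistable layers: μ^(1)=22; μ^(2)=-3; μ^(3)=-11/2; μ^(4)=-8

((0, 0, 2); (2, 0, 0); (2, 2, 0); (0, 2, 0))


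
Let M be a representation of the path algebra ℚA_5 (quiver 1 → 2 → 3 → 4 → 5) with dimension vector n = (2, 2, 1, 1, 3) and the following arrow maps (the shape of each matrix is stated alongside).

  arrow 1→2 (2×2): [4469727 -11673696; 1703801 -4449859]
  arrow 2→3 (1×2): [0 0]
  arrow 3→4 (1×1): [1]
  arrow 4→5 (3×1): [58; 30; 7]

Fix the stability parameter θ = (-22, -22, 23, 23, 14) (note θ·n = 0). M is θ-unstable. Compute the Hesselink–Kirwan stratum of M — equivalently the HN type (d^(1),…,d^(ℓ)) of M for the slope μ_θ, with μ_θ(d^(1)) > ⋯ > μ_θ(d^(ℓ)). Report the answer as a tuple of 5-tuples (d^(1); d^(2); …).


Barcode: M ≅ I[1,2]^2, I[3,5], I[5,5]^2. HN layers by μ_θ (3 steps, strictly decreasing):
  μ^(1)=20; μ^(2)=14; μ^(3)=-22

((0, 0, 1, 1, 1); (0, 0, 0, 0, 2); (2, 2, 0, 0, 0))


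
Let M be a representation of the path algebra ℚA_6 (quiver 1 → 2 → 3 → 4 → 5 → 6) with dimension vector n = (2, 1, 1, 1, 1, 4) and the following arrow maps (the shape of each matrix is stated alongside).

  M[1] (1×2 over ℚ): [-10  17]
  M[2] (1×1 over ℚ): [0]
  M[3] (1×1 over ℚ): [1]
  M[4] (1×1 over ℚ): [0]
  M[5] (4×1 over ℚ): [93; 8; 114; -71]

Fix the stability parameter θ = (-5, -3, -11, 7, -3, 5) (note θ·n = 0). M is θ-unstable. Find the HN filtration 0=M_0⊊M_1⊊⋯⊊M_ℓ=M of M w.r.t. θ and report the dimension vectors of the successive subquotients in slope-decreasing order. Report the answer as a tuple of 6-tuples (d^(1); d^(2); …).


Via rank(M_{q-1}∘⋯∘M_p): M ≅ I[1,1], I[1,2], I[3,4], I[5,6], I[6,6]^3.
μ_θ-semistable layers: μ^(1)=7; μ^(2)=5; μ^(3)=-3; μ^(4)=-5; μ^(5)=-11

((0, 0, 0, 1, 0, 0); (0, 0, 0, 0, 0, 4); (0, 1, 0, 0, 1, 0); (2, 0, 0, 0, 0, 0); (0, 0, 1, 0, 0, 0))


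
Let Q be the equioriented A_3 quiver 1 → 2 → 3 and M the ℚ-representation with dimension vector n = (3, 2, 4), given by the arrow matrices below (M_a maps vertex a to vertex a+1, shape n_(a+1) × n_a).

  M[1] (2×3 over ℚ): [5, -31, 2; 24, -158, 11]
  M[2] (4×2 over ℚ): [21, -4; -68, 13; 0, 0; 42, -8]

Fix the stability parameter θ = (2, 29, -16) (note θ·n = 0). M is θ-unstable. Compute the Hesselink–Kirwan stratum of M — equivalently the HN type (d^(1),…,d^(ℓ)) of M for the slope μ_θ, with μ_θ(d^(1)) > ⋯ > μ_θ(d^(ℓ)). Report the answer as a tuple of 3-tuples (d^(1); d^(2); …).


Via rank(M_{q-1}∘⋯∘M_p): M ≅ I[1,1], I[1,3]^2, I[3,3]^2.
μ_θ-semistable layers: μ^(1)=13/2; μ^(2)=2; μ^(3)=-16

((0, 2, 2); (3, 0, 0); (0, 0, 2))
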